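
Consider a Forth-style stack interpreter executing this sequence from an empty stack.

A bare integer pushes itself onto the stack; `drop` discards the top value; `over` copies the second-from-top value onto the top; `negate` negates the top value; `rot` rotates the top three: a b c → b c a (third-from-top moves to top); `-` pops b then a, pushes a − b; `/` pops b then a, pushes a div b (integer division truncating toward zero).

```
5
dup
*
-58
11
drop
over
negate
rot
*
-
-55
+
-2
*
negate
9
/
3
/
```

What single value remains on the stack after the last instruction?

37

5       5
dup     5 5
*       25
-58     25 -58
11      25 -58 11
drop    25 -58
over    25 -58 25
negate  25 -58 -25
rot     -58 -25 25
*       -58 -625
-       567
-55     567 -55
+       512
-2      512 -2
*       -1024
negate  1024
9       1024 9
/       113
3       113 3
/       37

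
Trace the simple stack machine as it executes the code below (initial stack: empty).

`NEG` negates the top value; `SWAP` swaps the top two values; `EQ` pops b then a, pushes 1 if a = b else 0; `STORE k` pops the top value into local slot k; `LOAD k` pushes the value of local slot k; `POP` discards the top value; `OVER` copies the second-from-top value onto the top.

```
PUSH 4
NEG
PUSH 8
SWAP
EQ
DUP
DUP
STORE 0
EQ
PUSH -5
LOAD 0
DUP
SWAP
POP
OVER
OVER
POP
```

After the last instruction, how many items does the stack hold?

4

PUSH 4   4
NEG      -4
PUSH 8   -4 8
SWAP     8 -4
EQ       0
DUP      0 0
DUP      0 0 0
STORE 0  0 0
EQ       1
PUSH -5  1 -5
LOAD 0   1 -5 0
DUP      1 -5 0 0
SWAP     1 -5 0 0
POP      1 -5 0
OVER     1 -5 0 -5
OVER     1 -5 0 -5 0
POP      1 -5 0 -5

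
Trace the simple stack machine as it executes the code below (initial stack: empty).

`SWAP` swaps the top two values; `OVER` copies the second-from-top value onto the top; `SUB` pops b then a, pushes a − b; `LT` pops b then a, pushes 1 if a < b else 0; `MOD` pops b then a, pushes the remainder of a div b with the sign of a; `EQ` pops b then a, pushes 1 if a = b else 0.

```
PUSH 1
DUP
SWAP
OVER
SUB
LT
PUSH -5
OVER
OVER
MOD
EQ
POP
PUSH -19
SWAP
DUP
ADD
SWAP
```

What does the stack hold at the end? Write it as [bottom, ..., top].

[0, -19]

PUSH 1    [1]
DUP       [1, 1]
SWAP      [1, 1]
OVER      [1, 1, 1]
SUB       [1, 0]
LT        [0]
PUSH -5   [0, -5]
OVER      [0, -5, 0]
OVER      [0, -5, 0, -5]
MOD       [0, -5, 0]
EQ        [0, 0]
POP       [0]
PUSH -19  [0, -19]
SWAP      [-19, 0]
DUP       [-19, 0, 0]
ADD       [-19, 0]
SWAP      [0, -19]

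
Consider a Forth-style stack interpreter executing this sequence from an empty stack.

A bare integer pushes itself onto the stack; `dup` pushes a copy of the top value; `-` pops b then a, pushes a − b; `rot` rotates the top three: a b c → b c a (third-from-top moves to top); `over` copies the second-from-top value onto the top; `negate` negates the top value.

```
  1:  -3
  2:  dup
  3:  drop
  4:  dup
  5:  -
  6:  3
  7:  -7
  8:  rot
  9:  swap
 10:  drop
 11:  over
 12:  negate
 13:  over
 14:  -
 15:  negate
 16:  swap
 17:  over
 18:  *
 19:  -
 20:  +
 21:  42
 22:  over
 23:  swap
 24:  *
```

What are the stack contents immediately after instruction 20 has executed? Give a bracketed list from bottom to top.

[6]

-3     → -3
dup    → -3 -3
drop   → -3
dup    → -3 -3
-      → 0
3      → 0 3
-7     → 0 3 -7
rot    → 3 -7 0
swap   → 3 0 -7
drop   → 3 0
over   → 3 0 3
negate → 3 0 -3
over   → 3 0 -3 0
-      → 3 0 -3
negate → 3 0 3
swap   → 3 3 0
over   → 3 3 0 3
*      → 3 3 0
-      → 3 3
+      → 6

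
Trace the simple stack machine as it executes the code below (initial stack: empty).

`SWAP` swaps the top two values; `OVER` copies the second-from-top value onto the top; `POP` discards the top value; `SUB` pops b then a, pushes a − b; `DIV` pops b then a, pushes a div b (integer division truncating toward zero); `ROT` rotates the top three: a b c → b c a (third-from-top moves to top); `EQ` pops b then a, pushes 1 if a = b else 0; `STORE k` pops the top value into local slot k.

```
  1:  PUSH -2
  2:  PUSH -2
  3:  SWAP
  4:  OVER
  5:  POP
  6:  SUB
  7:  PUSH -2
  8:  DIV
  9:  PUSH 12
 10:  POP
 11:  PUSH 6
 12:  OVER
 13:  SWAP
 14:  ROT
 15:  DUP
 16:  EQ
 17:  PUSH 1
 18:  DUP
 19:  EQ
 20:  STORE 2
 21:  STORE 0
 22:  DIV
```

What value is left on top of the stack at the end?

0

PUSH -2  -2
PUSH -2  -2 -2
SWAP     -2 -2
OVER     -2 -2 -2
POP      -2 -2
SUB      0
PUSH -2  0 -2
DIV      0
PUSH 12  0 12
POP      0
PUSH 6   0 6
OVER     0 6 0
SWAP     0 0 6
ROT      0 6 0
DUP      0 6 0 0
EQ       0 6 1
PUSH 1   0 6 1 1
DUP      0 6 1 1 1
EQ       0 6 1 1
STORE 2  0 6 1
STORE 0  0 6
DIV      0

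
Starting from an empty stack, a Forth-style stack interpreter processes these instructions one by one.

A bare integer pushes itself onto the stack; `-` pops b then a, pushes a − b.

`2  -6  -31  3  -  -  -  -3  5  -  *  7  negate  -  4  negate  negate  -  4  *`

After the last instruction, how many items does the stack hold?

2      → 2
-6     → 2 -6
-31    → 2 -6 -31
3      → 2 -6 -31 3
-      → 2 -6 -34
-      → 2 28
-      → -26
-3     → -26 -3
5      → -26 -3 5
-      → -26 -8
*      → 208
7      → 208 7
negate → 208 -7
-      → 215
4      → 215 4
negate → 215 -4
negate → 215 4
-      → 211
4      → 211 4
*      → 844

1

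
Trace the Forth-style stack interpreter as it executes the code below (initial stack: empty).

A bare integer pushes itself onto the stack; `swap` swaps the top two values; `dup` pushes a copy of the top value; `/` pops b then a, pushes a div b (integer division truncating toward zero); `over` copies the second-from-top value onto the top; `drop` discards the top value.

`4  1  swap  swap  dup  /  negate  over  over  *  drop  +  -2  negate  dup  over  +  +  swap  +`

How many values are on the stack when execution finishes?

1

4       [4]
1       [4, 1]
swap    [1, 4]
swap    [4, 1]
dup     [4, 1, 1]
/       [4, 1]
negate  [4, -1]
over    [4, -1, 4]
over    [4, -1, 4, -1]
*       [4, -1, -4]
drop    [4, -1]
+       [3]
-2      [3, -2]
negate  [3, 2]
dup     [3, 2, 2]
over    [3, 2, 2, 2]
+       [3, 2, 4]
+       [3, 6]
swap    [6, 3]
+       [9]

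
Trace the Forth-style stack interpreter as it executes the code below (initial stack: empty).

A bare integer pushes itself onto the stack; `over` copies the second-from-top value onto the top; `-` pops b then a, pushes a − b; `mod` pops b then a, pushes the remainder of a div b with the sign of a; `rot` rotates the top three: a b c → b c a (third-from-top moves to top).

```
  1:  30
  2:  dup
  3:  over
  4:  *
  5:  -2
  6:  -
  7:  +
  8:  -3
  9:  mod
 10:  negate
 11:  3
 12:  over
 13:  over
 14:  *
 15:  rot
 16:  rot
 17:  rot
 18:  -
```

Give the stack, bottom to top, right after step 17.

[-2, 3, -6]

30      [30]
dup     [30, 30]
over    [30, 30, 30]
*       [30, 900]
-2      [30, 900, -2]
-       [30, 902]
+       [932]
-3      [932, -3]
mod     [2]
negate  [-2]
3       [-2, 3]
over    [-2, 3, -2]
over    [-2, 3, -2, 3]
*       [-2, 3, -6]
rot     [3, -6, -2]
rot     [-6, -2, 3]
rot     [-2, 3, -6]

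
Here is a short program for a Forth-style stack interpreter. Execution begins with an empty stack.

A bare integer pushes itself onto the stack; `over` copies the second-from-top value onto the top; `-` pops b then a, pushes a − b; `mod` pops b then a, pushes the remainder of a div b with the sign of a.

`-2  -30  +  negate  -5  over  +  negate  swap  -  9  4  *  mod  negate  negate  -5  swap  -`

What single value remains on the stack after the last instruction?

-2     → [-2]
-30    → [-2, -30]
+      → [-32]
negate → [32]
-5     → [32, -5]
over   → [32, -5, 32]
+      → [32, 27]
negate → [32, -27]
swap   → [-27, 32]
-      → [-59]
9      → [-59, 9]
4      → [-59, 9, 4]
*      → [-59, 36]
mod    → [-23]
negate → [23]
negate → [-23]
-5     → [-23, -5]
swap   → [-5, -23]
-      → [18]

18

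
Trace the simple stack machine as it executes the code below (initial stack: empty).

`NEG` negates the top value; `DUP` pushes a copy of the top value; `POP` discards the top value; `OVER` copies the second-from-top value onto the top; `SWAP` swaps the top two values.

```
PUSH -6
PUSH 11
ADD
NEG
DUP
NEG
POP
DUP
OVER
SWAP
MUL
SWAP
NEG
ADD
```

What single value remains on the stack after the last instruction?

30

PUSH -6 → -6
PUSH 11 → -6 11
ADD     → 5
NEG     → -5
DUP     → -5 -5
NEG     → -5 5
POP     → -5
DUP     → -5 -5
OVER    → -5 -5 -5
SWAP    → -5 -5 -5
MUL     → -5 25
SWAP    → 25 -5
NEG     → 25 5
ADD     → 30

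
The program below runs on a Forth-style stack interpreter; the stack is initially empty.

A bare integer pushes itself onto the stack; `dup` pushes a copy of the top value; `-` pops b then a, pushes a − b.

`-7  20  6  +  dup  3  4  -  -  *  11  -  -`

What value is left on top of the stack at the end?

-698

-7  : [-7]
20  : [-7, 20]
6   : [-7, 20, 6]
+   : [-7, 26]
dup : [-7, 26, 26]
3   : [-7, 26, 26, 3]
4   : [-7, 26, 26, 3, 4]
-   : [-7, 26, 26, -1]
-   : [-7, 26, 27]
*   : [-7, 702]
11  : [-7, 702, 11]
-   : [-7, 691]
-   : [-698]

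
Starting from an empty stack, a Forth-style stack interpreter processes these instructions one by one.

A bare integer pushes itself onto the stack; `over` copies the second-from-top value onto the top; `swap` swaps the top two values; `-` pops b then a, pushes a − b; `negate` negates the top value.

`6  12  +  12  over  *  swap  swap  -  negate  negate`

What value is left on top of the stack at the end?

-198

6      -> 6
12     -> 6 12
+      -> 18
12     -> 18 12
over   -> 18 12 18
*      -> 18 216
swap   -> 216 18
swap   -> 18 216
-      -> -198
negate -> 198
negate -> -198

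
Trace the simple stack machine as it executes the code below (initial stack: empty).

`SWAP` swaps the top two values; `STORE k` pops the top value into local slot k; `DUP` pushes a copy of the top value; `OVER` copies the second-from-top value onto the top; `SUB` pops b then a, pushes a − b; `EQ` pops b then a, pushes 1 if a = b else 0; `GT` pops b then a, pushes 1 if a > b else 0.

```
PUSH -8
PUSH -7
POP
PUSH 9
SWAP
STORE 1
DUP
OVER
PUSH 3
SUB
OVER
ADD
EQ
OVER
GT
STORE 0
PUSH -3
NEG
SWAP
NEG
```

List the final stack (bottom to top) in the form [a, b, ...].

PUSH -8 -> [-8]
PUSH -7 -> [-8, -7]
POP     -> [-8]
PUSH 9  -> [-8, 9]
SWAP    -> [9, -8]
STORE 1 -> [9]
DUP     -> [9, 9]
OVER    -> [9, 9, 9]
PUSH 3  -> [9, 9, 9, 3]
SUB     -> [9, 9, 6]
OVER    -> [9, 9, 6, 9]
ADD     -> [9, 9, 15]
EQ      -> [9, 0]
OVER    -> [9, 0, 9]
GT      -> [9, 0]
STORE 0 -> [9]
PUSH -3 -> [9, -3]
NEG     -> [9, 3]
SWAP    -> [3, 9]
NEG     -> [3, -9]

[3, -9]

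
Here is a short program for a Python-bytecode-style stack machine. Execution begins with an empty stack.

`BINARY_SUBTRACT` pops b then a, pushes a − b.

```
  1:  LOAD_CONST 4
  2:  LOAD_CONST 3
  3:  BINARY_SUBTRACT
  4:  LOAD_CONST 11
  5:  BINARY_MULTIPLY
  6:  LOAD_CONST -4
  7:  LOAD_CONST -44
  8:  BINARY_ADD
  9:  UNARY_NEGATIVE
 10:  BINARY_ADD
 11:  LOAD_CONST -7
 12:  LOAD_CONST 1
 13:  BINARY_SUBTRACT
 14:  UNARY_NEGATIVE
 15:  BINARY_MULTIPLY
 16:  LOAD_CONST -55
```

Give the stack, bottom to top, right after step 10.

LOAD_CONST 4    -> [4]
LOAD_CONST 3    -> [4, 3]
BINARY_SUBTRACT -> [1]
LOAD_CONST 11   -> [1, 11]
BINARY_MULTIPLY -> [11]
LOAD_CONST -4   -> [11, -4]
LOAD_CONST -44  -> [11, -4, -44]
BINARY_ADD      -> [11, -48]
UNARY_NEGATIVE  -> [11, 48]
BINARY_ADD      -> [59]

[59]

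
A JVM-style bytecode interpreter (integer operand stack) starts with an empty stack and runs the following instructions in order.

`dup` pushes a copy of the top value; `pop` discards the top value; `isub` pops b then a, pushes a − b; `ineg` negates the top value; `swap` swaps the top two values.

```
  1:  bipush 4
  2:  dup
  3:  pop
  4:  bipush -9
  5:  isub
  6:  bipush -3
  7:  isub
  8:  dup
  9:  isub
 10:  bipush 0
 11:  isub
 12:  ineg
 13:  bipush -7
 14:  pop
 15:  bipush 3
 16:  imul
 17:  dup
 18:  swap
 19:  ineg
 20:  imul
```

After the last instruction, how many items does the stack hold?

1

bipush 4  → [4]
dup       → [4, 4]
pop       → [4]
bipush -9 → [4, -9]
isub      → [13]
bipush -3 → [13, -3]
isub      → [16]
dup       → [16, 16]
isub      → [0]
bipush 0  → [0, 0]
isub      → [0]
ineg      → [0]
bipush -7 → [0, -7]
pop       → [0]
bipush 3  → [0, 3]
imul      → [0]
dup       → [0, 0]
swap      → [0, 0]
ineg      → [0, 0]
imul      → [0]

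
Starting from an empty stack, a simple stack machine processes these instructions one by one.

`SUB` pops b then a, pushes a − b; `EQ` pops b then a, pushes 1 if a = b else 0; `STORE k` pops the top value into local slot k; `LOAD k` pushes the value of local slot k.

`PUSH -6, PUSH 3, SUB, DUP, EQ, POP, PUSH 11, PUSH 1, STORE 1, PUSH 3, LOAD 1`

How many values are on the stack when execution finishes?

PUSH -6 : [-6]
PUSH 3  : [-6, 3]
SUB     : [-9]
DUP     : [-9, -9]
EQ      : [1]
POP     : []
PUSH 11 : [11]
PUSH 1  : [11, 1]
STORE 1 : [11]
PUSH 3  : [11, 3]
LOAD 1  : [11, 3, 1]

3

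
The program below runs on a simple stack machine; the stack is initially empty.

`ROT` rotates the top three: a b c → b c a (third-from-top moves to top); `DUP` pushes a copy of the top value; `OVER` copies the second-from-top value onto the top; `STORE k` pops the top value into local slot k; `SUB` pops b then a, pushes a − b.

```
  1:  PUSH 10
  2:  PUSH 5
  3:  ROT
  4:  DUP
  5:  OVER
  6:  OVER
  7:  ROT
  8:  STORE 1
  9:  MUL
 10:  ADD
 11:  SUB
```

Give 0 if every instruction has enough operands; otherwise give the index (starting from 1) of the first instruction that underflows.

PUSH 10 -> [10]
PUSH 5  -> [10, 5]
ROT  — needs 3 operands, stack has 2 → underflow

3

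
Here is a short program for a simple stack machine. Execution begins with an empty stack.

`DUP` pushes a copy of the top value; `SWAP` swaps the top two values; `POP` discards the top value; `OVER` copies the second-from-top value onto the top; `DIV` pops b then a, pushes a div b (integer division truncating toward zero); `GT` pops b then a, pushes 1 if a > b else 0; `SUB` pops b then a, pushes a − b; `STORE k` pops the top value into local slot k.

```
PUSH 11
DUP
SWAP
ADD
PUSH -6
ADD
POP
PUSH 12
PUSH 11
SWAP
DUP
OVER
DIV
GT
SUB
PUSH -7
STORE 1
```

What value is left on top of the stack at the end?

10

PUSH 11  [11]
DUP      [11, 11]
SWAP     [11, 11]
ADD      [22]
PUSH -6  [22, -6]
ADD      [16]
POP      []
PUSH 12  [12]
PUSH 11  [12, 11]
SWAP     [11, 12]
DUP      [11, 12, 12]
OVER     [11, 12, 12, 12]
DIV      [11, 12, 1]
GT       [11, 1]
SUB      [10]
PUSH -7  [10, -7]
STORE 1  [10]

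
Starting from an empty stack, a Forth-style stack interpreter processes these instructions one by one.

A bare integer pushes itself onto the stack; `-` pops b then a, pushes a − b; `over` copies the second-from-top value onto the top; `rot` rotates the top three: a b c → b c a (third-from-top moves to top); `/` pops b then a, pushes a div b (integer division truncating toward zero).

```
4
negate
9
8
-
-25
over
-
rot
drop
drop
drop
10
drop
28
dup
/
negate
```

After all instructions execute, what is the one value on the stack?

4      : [4]
negate : [-4]
9      : [-4, 9]
8      : [-4, 9, 8]
-      : [-4, 1]
-25    : [-4, 1, -25]
over   : [-4, 1, -25, 1]
-      : [-4, 1, -26]
rot    : [1, -26, -4]
drop   : [1, -26]
drop   : [1]
drop   : []
10     : [10]
drop   : []
28     : [28]
dup    : [28, 28]
/      : [1]
negate : [-1]

-1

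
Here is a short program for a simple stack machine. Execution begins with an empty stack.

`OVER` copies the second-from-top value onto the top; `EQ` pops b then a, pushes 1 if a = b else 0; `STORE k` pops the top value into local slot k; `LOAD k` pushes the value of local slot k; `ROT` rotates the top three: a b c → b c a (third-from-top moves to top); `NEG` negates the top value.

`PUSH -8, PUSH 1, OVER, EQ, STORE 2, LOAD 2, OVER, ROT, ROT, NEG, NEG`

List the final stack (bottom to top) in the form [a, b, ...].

[-8, -8, 0]

PUSH -8 : -8
PUSH 1  : -8 1
OVER    : -8 1 -8
EQ      : -8 0
STORE 2 : -8
LOAD 2  : -8 0
OVER    : -8 0 -8
ROT     : 0 -8 -8
ROT     : -8 -8 0
NEG     : -8 -8 0
NEG     : -8 -8 0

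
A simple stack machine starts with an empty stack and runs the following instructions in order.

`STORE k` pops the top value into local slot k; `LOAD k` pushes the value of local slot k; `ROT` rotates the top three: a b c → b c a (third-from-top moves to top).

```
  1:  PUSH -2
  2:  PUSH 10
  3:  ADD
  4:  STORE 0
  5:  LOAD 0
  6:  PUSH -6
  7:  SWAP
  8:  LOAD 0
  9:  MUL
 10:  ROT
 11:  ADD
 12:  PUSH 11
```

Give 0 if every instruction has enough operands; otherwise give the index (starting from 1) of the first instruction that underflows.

10

PUSH -2 → [-2]
PUSH 10 → [-2, 10]
ADD     → [8]
STORE 0 → []
LOAD 0  → [8]
PUSH -6 → [8, -6]
SWAP    → [-6, 8]
LOAD 0  → [-6, 8, 8]
MUL     → [-6, 64]
ROT  — needs 3 operands, stack has 2 → underflow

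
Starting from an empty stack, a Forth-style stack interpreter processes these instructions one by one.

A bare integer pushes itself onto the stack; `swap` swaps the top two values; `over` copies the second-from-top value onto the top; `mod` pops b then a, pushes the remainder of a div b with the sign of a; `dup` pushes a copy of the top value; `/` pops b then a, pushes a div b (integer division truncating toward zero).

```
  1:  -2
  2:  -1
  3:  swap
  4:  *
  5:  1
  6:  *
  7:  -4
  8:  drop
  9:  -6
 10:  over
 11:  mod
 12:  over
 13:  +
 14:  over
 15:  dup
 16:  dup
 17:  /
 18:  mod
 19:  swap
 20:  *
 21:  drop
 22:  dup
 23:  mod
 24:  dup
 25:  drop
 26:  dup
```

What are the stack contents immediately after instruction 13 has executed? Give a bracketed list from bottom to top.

[2, 2]

-2   → -2
-1   → -2 -1
swap → -1 -2
*    → 2
1    → 2 1
*    → 2
-4   → 2 -4
drop → 2
-6   → 2 -6
over → 2 -6 2
mod  → 2 0
over → 2 0 2
+    → 2 2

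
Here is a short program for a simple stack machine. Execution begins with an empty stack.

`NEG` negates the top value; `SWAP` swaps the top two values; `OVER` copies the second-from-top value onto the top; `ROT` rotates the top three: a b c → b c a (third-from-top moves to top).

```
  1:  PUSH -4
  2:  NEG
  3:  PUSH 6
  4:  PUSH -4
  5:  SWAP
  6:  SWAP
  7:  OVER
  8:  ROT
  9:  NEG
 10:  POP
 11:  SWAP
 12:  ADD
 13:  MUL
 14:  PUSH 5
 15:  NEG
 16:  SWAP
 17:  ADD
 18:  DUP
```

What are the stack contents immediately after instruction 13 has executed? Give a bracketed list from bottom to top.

PUSH -4 → -4
NEG     → 4
PUSH 6  → 4 6
PUSH -4 → 4 6 -4
SWAP    → 4 -4 6
SWAP    → 4 6 -4
OVER    → 4 6 -4 6
ROT     → 4 -4 6 6
NEG     → 4 -4 6 -6
POP     → 4 -4 6
SWAP    → 4 6 -4
ADD     → 4 2
MUL     → 8

[8]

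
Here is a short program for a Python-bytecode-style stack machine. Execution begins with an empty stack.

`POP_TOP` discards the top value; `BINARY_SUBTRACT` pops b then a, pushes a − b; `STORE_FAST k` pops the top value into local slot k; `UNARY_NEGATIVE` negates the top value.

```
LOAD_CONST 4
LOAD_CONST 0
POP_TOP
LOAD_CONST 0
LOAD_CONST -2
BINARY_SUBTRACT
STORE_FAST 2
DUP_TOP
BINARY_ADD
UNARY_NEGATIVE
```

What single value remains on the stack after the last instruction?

LOAD_CONST 4    -> 4
LOAD_CONST 0    -> 4 0
POP_TOP         -> 4
LOAD_CONST 0    -> 4 0
LOAD_CONST -2   -> 4 0 -2
BINARY_SUBTRACT -> 4 2
STORE_FAST 2    -> 4
DUP_TOP         -> 4 4
BINARY_ADD      -> 8
UNARY_NEGATIVE  -> -8

-8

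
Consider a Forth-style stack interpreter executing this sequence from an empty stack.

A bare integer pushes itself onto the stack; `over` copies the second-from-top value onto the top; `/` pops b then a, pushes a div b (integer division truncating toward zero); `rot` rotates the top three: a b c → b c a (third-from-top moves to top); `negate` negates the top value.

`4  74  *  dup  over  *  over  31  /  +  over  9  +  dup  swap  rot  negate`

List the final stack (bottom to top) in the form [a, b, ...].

4      → 4
74     → 4 74
*      → 296
dup    → 296 296
over   → 296 296 296
*      → 296 87616
over   → 296 87616 296
31     → 296 87616 296 31
/      → 296 87616 9
+      → 296 87625
over   → 296 87625 296
9      → 296 87625 296 9
+      → 296 87625 305
dup    → 296 87625 305 305
swap   → 296 87625 305 305
rot    → 296 305 305 87625
negate → 296 305 305 -87625

[296, 305, 305, -87625]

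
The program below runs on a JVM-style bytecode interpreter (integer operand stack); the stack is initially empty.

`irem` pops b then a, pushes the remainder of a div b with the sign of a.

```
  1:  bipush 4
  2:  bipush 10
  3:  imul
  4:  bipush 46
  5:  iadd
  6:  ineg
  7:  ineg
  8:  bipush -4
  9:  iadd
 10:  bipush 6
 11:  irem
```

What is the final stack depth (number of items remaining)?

bipush 4  -> 4
bipush 10 -> 4 10
imul      -> 40
bipush 46 -> 40 46
iadd      -> 86
ineg      -> -86
ineg      -> 86
bipush -4 -> 86 -4
iadd      -> 82
bipush 6  -> 82 6
irem      -> 4

1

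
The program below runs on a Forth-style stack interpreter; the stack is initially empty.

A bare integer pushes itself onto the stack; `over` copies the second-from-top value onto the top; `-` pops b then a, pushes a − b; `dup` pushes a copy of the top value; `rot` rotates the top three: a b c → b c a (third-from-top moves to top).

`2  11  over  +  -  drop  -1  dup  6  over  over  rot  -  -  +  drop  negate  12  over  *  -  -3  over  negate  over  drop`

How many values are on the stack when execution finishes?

2      -> 2
11     -> 2 11
over   -> 2 11 2
+      -> 2 13
-      -> -11
drop   -> (empty)
-1     -> -1
dup    -> -1 -1
6      -> -1 -1 6
over   -> -1 -1 6 -1
over   -> -1 -1 6 -1 6
rot    -> -1 -1 -1 6 6
-      -> -1 -1 -1 0
-      -> -1 -1 -1
+      -> -1 -2
drop   -> -1
negate -> 1
12     -> 1 12
over   -> 1 12 1
*      -> 1 12
-      -> -11
-3     -> -11 -3
over   -> -11 -3 -11
negate -> -11 -3 11
over   -> -11 -3 11 -3
drop   -> -11 -3 11

3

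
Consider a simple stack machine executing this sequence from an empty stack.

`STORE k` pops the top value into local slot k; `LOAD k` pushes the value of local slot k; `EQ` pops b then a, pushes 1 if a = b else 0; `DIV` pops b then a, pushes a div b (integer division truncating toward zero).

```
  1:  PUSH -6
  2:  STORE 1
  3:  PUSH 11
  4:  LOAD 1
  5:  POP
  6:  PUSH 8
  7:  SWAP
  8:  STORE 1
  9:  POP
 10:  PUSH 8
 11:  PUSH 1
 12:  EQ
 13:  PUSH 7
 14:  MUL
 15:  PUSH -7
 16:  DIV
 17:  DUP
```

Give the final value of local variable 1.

PUSH -6 → [-6]
STORE 1 → []
PUSH 11 → [11]
LOAD 1  → [11, -6]
POP     → [11]
PUSH 8  → [11, 8]
SWAP    → [8, 11]
STORE 1 → [8]
POP     → []
PUSH 8  → [8]
PUSH 1  → [8, 1]
EQ      → [0]
PUSH 7  → [0, 7]
MUL     → [0]
PUSH -7 → [0, -7]
DIV     → [0]
DUP     → [0, 0]

11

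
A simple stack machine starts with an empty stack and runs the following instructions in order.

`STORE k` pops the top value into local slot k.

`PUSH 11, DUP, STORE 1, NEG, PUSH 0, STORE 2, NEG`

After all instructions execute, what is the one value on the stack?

11

PUSH 11 -> 11
DUP     -> 11 11
STORE 1 -> 11
NEG     -> -11
PUSH 0  -> -11 0
STORE 2 -> -11
NEG     -> 11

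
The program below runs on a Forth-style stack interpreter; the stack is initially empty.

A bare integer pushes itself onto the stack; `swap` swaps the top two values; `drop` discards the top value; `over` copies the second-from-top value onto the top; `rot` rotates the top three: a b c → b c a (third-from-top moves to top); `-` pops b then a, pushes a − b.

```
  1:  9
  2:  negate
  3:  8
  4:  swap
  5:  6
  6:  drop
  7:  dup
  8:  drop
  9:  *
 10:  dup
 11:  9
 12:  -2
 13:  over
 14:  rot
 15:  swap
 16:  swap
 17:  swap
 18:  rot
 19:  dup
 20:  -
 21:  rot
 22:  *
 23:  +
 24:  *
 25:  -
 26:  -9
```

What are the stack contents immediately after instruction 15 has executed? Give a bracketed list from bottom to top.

9      : 9
negate : -9
8      : -9 8
swap   : 8 -9
6      : 8 -9 6
drop   : 8 -9
dup    : 8 -9 -9
drop   : 8 -9
*      : -72
dup    : -72 -72
9      : -72 -72 9
-2     : -72 -72 9 -2
over   : -72 -72 9 -2 9
rot    : -72 -72 -2 9 9
swap   : -72 -72 -2 9 9

[-72, -72, -2, 9, 9]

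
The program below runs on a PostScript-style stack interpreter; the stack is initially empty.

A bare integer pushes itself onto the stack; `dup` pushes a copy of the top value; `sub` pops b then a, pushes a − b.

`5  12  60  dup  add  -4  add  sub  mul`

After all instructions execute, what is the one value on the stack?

5   → [5]
12  → [5, 12]
60  → [5, 12, 60]
dup → [5, 12, 60, 60]
add → [5, 12, 120]
-4  → [5, 12, 120, -4]
add → [5, 12, 116]
sub → [5, -104]
mul → [-520]

-520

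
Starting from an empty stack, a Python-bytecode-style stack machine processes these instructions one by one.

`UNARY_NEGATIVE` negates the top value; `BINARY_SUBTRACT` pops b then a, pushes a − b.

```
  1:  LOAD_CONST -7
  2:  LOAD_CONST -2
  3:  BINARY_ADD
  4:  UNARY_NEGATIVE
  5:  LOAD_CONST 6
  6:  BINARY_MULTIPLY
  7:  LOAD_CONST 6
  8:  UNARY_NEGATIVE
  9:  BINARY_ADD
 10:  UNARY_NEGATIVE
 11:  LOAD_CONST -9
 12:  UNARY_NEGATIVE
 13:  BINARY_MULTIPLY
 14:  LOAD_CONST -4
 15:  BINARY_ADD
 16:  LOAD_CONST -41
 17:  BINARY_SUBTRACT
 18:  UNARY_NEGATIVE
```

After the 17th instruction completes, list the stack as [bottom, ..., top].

[-395]

LOAD_CONST -7   -> -7
LOAD_CONST -2   -> -7 -2
BINARY_ADD      -> -9
UNARY_NEGATIVE  -> 9
LOAD_CONST 6    -> 9 6
BINARY_MULTIPLY -> 54
LOAD_CONST 6    -> 54 6
UNARY_NEGATIVE  -> 54 -6
BINARY_ADD      -> 48
UNARY_NEGATIVE  -> -48
LOAD_CONST -9   -> -48 -9
UNARY_NEGATIVE  -> -48 9
BINARY_MULTIPLY -> -432
LOAD_CONST -4   -> -432 -4
BINARY_ADD      -> -436
LOAD_CONST -41  -> -436 -41
BINARY_SUBTRACT -> -395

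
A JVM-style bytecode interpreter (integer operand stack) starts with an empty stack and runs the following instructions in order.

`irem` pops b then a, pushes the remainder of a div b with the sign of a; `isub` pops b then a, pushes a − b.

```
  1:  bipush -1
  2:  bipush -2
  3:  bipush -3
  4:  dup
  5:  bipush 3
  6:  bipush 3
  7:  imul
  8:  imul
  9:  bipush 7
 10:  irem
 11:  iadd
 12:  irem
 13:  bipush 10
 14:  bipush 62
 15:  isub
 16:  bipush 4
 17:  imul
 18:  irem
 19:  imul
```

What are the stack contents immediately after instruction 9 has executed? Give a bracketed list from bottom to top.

bipush -1 → -1
bipush -2 → -1 -2
bipush -3 → -1 -2 -3
dup       → -1 -2 -3 -3
bipush 3  → -1 -2 -3 -3 3
bipush 3  → -1 -2 -3 -3 3 3
imul      → -1 -2 -3 -3 9
imul      → -1 -2 -3 -27
bipush 7  → -1 -2 -3 -27 7

[-1, -2, -3, -27, 7]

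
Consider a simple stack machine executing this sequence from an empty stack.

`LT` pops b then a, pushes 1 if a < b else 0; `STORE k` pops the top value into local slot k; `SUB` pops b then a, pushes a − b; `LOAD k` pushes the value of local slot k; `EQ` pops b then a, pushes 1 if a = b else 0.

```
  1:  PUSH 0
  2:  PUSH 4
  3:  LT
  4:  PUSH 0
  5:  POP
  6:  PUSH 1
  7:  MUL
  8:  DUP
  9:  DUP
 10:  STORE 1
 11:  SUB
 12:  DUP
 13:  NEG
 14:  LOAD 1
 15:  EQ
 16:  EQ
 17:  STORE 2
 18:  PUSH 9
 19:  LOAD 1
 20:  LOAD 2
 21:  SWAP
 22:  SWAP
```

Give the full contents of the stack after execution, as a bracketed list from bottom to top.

PUSH 0   0
PUSH 4   0 4
LT       1
PUSH 0   1 0
POP      1
PUSH 1   1 1
MUL      1
DUP      1 1
DUP      1 1 1
STORE 1  1 1
SUB      0
DUP      0 0
NEG      0 0
LOAD 1   0 0 1
EQ       0 0
EQ       1
STORE 2  (empty)
PUSH 9   9
LOAD 1   9 1
LOAD 2   9 1 1
SWAP     9 1 1
SWAP     9 1 1

[9, 1, 1]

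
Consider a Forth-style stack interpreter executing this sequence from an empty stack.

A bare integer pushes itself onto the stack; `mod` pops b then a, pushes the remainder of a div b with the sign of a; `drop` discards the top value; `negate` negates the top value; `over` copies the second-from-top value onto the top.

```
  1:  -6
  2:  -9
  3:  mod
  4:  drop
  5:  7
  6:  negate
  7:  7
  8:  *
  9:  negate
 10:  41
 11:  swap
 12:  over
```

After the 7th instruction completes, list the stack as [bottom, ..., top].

-6     → [-6]
-9     → [-6, -9]
mod    → [-6]
drop   → []
7      → [7]
negate → [-7]
7      → [-7, 7]

[-7, 7]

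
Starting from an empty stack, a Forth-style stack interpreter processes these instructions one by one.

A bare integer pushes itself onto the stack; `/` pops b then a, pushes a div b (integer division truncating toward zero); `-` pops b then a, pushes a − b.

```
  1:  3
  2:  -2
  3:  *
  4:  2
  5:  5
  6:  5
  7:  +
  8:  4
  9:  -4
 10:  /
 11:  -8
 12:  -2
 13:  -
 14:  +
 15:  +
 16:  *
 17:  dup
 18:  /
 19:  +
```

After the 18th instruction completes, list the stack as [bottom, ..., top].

3   -> [3]
-2  -> [3, -2]
*   -> [-6]
2   -> [-6, 2]
5   -> [-6, 2, 5]
5   -> [-6, 2, 5, 5]
+   -> [-6, 2, 10]
4   -> [-6, 2, 10, 4]
-4  -> [-6, 2, 10, 4, -4]
/   -> [-6, 2, 10, -1]
-8  -> [-6, 2, 10, -1, -8]
-2  -> [-6, 2, 10, -1, -8, -2]
-   -> [-6, 2, 10, -1, -6]
+   -> [-6, 2, 10, -7]
+   -> [-6, 2, 3]
*   -> [-6, 6]
dup -> [-6, 6, 6]
/   -> [-6, 1]

[-6, 1]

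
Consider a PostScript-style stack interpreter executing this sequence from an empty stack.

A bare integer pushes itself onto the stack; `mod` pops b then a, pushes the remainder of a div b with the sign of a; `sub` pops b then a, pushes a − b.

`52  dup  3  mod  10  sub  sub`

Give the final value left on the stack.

52   52
dup  52 52
3    52 52 3
mod  52 1
10   52 1 10
sub  52 -9
sub  61

61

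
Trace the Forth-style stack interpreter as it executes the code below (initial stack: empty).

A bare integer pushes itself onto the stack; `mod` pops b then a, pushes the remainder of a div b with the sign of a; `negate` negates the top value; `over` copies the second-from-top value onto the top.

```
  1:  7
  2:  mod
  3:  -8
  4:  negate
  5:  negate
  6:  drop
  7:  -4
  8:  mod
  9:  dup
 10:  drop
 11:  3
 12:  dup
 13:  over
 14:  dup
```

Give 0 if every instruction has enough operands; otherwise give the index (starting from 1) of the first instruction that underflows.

7 : [7]
mod  — needs 2 operands, stack has 1 → underflow

2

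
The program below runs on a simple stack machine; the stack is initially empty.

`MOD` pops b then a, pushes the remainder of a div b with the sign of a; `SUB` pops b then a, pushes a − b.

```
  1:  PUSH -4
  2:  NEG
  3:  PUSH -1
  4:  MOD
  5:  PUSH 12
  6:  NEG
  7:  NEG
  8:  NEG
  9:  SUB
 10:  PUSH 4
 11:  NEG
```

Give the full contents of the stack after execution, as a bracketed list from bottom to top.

PUSH -4  -4
NEG      4
PUSH -1  4 -1
MOD      0
PUSH 12  0 12
NEG      0 -12
NEG      0 12
NEG      0 -12
SUB      12
PUSH 4   12 4
NEG      12 -4

[12, -4]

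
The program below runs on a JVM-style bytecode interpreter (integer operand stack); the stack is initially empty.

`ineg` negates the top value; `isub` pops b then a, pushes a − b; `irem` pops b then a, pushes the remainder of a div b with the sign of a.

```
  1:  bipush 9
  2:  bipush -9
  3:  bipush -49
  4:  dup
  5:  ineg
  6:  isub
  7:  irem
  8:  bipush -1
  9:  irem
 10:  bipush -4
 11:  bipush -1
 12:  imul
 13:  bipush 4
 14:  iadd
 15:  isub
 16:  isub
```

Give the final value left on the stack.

bipush 9   -> 9
bipush -9  -> 9 -9
bipush -49 -> 9 -9 -49
dup        -> 9 -9 -49 -49
ineg       -> 9 -9 -49 49
isub       -> 9 -9 -98
irem       -> 9 -9
bipush -1  -> 9 -9 -1
irem       -> 9 0
bipush -4  -> 9 0 -4
bipush -1  -> 9 0 -4 -1
imul       -> 9 0 4
bipush 4   -> 9 0 4 4
iadd       -> 9 0 8
isub       -> 9 -8
isub       -> 17

17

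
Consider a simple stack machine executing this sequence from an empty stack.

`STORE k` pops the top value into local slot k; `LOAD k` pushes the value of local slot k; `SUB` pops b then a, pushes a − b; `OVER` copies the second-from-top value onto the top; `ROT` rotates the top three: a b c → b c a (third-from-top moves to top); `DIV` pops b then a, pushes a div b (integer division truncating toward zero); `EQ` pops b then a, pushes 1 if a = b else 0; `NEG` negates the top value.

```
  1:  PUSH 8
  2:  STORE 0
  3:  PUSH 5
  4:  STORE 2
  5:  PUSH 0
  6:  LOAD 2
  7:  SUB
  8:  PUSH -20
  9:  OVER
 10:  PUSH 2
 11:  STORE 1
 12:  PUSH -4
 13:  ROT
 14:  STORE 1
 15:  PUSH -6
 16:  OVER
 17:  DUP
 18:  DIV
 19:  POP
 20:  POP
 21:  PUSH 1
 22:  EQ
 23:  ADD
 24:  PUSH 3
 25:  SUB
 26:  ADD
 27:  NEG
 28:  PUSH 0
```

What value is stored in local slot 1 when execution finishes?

PUSH 8   -> [8]
STORE 0  -> []
PUSH 5   -> [5]
STORE 2  -> []
PUSH 0   -> [0]
LOAD 2   -> [0, 5]
SUB      -> [-5]
PUSH -20 -> [-5, -20]
OVER     -> [-5, -20, -5]
PUSH 2   -> [-5, -20, -5, 2]
STORE 1  -> [-5, -20, -5]
PUSH -4  -> [-5, -20, -5, -4]
ROT      -> [-5, -5, -4, -20]
STORE 1  -> [-5, -5, -4]
PUSH -6  -> [-5, -5, -4, -6]
OVER     -> [-5, -5, -4, -6, -4]
DUP      -> [-5, -5, -4, -6, -4, -4]
DIV      -> [-5, -5, -4, -6, 1]
POP      -> [-5, -5, -4, -6]
POP      -> [-5, -5, -4]
PUSH 1   -> [-5, -5, -4, 1]
EQ       -> [-5, -5, 0]
ADD      -> [-5, -5]
PUSH 3   -> [-5, -5, 3]
SUB      -> [-5, -8]
ADD      -> [-13]
NEG      -> [13]
PUSH 0   -> [13, 0]

-20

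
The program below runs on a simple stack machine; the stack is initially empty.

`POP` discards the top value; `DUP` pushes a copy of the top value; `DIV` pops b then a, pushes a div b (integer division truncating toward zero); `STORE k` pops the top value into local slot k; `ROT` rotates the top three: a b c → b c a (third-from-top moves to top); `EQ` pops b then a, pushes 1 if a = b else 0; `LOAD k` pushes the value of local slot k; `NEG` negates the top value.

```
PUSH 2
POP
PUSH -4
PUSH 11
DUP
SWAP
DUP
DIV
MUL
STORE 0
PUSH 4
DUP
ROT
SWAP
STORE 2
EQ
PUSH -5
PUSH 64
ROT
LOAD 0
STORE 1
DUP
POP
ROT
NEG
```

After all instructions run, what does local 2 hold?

4

PUSH 2  → 2
POP     → (empty)
PUSH -4 → -4
PUSH 11 → -4 11
DUP     → -4 11 11
SWAP    → -4 11 11
DUP     → -4 11 11 11
DIV     → -4 11 1
MUL     → -4 11
STORE 0 → -4
PUSH 4  → -4 4
DUP     → -4 4 4
ROT     → 4 4 -4
SWAP    → 4 -4 4
STORE 2 → 4 -4
EQ      → 0
PUSH -5 → 0 -5
PUSH 64 → 0 -5 64
ROT     → -5 64 0
LOAD 0  → -5 64 0 11
STORE 1 → -5 64 0
DUP     → -5 64 0 0
POP     → -5 64 0
ROT     → 64 0 -5
NEG     → 64 0 5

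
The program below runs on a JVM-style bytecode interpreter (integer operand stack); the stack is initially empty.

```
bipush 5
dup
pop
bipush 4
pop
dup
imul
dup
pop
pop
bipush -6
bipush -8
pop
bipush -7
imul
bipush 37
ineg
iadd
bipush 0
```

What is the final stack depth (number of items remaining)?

2

bipush 5  → 5
dup       → 5 5
pop       → 5
bipush 4  → 5 4
pop       → 5
dup       → 5 5
imul      → 25
dup       → 25 25
pop       → 25
pop       → (empty)
bipush -6 → -6
bipush -8 → -6 -8
pop       → -6
bipush -7 → -6 -7
imul      → 42
bipush 37 → 42 37
ineg      → 42 -37
iadd      → 5
bipush 0  → 5 0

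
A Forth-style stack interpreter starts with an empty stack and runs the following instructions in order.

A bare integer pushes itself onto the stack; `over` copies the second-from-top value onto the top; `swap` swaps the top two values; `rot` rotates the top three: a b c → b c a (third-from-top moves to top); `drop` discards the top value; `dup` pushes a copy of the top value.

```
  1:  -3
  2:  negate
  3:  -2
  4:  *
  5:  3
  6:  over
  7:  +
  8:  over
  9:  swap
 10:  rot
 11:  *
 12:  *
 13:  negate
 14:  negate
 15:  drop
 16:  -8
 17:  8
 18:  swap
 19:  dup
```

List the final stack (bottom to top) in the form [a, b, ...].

-3     : -3
negate : 3
-2     : 3 -2
*      : -6
3      : -6 3
over   : -6 3 -6
+      : -6 -3
over   : -6 -3 -6
swap   : -6 -6 -3
rot    : -6 -3 -6
*      : -6 18
*      : -108
negate : 108
negate : -108
drop   : (empty)
-8     : -8
8      : -8 8
swap   : 8 -8
dup    : 8 -8 -8

[8, -8, -8]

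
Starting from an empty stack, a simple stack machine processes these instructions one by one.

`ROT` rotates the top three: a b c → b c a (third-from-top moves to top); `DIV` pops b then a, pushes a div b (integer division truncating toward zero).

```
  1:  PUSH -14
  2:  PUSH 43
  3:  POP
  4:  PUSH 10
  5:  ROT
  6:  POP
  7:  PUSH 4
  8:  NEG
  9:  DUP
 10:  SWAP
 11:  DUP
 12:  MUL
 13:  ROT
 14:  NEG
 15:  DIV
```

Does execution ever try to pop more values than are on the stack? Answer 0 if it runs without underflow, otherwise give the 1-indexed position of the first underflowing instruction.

PUSH -14  -14
PUSH 43   -14 43
POP       -14
PUSH 10   -14 10
ROT  — needs 3 operands, stack has 2 → underflow

5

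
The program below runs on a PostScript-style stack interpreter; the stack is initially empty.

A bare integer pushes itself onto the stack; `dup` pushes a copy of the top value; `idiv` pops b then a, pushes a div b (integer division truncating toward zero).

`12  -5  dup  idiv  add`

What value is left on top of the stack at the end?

13

12   → [12]
-5   → [12, -5]
dup  → [12, -5, -5]
idiv → [12, 1]
add  → [13]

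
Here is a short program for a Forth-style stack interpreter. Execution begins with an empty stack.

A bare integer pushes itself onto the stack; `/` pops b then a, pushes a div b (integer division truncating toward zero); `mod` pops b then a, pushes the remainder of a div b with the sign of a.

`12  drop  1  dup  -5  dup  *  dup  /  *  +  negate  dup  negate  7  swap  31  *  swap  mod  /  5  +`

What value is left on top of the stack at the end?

12      [12]
drop    []
1       [1]
dup     [1, 1]
-5      [1, 1, -5]
dup     [1, 1, -5, -5]
*       [1, 1, 25]
dup     [1, 1, 25, 25]
/       [1, 1, 1]
*       [1, 1]
+       [2]
negate  [-2]
dup     [-2, -2]
negate  [-2, 2]
7       [-2, 2, 7]
swap    [-2, 7, 2]
31      [-2, 7, 2, 31]
*       [-2, 7, 62]
swap    [-2, 62, 7]
mod     [-2, 6]
/       [0]
5       [0, 5]
+       [5]

5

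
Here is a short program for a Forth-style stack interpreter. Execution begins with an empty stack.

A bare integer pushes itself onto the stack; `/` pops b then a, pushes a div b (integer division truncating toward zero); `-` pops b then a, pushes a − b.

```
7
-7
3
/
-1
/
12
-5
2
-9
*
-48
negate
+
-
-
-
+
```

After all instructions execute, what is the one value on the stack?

-38

7      : 7
-7     : 7 -7
3      : 7 -7 3
/      : 7 -2
-1     : 7 -2 -1
/      : 7 2
12     : 7 2 12
-5     : 7 2 12 -5
2      : 7 2 12 -5 2
-9     : 7 2 12 -5 2 -9
*      : 7 2 12 -5 -18
-48    : 7 2 12 -5 -18 -48
negate : 7 2 12 -5 -18 48
+      : 7 2 12 -5 30
-      : 7 2 12 -35
-      : 7 2 47
-      : 7 -45
+      : -38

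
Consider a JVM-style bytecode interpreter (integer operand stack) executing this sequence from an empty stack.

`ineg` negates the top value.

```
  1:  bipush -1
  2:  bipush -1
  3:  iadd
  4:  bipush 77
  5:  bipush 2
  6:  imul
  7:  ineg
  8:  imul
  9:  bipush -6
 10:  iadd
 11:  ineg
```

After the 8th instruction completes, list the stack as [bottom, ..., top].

bipush -1  -1
bipush -1  -1 -1
iadd       -2
bipush 77  -2 77
bipush 2   -2 77 2
imul       -2 154
ineg       -2 -154
imul       308

[308]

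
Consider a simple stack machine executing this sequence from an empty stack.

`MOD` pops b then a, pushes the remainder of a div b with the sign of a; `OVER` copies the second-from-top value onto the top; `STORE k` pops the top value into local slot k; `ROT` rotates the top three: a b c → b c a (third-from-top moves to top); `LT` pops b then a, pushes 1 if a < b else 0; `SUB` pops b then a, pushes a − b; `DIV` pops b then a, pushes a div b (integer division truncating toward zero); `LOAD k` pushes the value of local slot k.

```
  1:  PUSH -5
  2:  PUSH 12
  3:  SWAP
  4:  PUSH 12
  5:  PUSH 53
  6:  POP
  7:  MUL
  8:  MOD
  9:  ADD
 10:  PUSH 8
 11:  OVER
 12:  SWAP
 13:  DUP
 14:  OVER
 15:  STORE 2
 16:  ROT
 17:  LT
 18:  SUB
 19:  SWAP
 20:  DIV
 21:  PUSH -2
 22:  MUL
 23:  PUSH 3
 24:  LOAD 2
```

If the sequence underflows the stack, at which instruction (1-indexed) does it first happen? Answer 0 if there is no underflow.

9

PUSH -5 -> -5
PUSH 12 -> -5 12
SWAP    -> 12 -5
PUSH 12 -> 12 -5 12
PUSH 53 -> 12 -5 12 53
POP     -> 12 -5 12
MUL     -> 12 -60
MOD     -> 12
ADD  — needs 2 operands, stack has 1 → underflow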